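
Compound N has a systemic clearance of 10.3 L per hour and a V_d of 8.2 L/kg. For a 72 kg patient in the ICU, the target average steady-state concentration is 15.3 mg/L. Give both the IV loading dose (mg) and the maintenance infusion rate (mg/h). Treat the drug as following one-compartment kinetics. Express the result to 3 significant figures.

(a) 9030 mg; (b) 158 mg/h

Vd(total) = 72 kg × 8.2 L/kg = 590.4 L
Loading: fill Vd to C_target → 590.4 L × 15.3 mg/L = 9033 mg
Maintenance: replace elimination → rate = CL × Css = 10.30 × 15.3 = 157.6 mg/h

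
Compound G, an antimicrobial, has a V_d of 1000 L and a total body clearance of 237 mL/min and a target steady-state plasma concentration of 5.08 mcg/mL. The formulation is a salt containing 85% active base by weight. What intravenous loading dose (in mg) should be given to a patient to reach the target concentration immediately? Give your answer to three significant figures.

LD = Vd × C / S = 1000 × 5.080 / 0.85 = 5976 mg

5980 mg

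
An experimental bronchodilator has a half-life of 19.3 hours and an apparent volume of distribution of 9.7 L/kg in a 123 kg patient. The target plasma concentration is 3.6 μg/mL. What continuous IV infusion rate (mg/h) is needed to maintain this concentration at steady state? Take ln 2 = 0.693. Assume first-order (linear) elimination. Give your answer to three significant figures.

154 mg/h

Vd = 9.7 L/kg × 123 kg = 1193 L
k = 0.693/19.3 = 0.03591 h⁻¹, so CL = k·Vd = 0.03591 × 1193 = 42.84 L/h
Infusion rate = CL × Css = 42.84 × 3.6 = 154.2 mg/h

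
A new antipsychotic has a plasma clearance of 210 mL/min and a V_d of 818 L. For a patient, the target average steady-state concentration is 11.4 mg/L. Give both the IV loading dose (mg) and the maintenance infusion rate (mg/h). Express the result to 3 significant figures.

(a) 9330 mg; (b) 144 mg/h

Loading dose = Vd × C = 818.0 × 11.4 = 9325 mg
Convert clearance: 210 mL/min × 60 min/h ÷ 1000 mL/L = 12.60 L/h
Maintenance: replace elimination → rate = CL × Css = 12.60 × 11.4 = 143.6 mg/h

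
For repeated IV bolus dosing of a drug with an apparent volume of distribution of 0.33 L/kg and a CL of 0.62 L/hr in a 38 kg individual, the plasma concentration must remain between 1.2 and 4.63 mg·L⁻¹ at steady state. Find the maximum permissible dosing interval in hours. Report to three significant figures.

27.3 h

Total Vd = 0.33 × 38 = 12.54 L
k = CL / Vd = 0.6200 / 12.54 = 0.04944 h⁻¹
Between IV bolus doses, concentration decays as C = C₀·e^(−kτ), so C_peak/C_trough = e^(kτ).
τ_max = ln(C_peak/C_trough) / k = ln(4.63/1.2) / 0.04944 = 1.350 / 0.04944 = 27.31 h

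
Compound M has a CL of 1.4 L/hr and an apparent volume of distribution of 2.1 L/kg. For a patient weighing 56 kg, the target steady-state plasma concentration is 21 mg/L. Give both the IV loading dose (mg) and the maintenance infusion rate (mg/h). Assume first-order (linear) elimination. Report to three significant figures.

Vd = 2.1 L/kg × 56 kg = 117.6 L
Loading: fill Vd to C_target → 117.6 L × 21 mg/L = 2470 mg
Maintenance: replace elimination → rate = CL × Css = 1.400 × 21 = 29.40 mg/h

(a) 2470 mg; (b) 29.4 mg/h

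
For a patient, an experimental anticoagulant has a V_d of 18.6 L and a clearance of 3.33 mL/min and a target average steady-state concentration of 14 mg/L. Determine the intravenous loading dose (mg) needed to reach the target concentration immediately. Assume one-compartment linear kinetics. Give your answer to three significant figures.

260 mg

LD = Vd × C = 18.60 × 14.00 = 260.4 mg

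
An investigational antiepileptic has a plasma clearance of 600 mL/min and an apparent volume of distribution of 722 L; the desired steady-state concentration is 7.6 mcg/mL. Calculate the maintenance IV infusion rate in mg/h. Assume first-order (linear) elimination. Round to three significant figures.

274 mg/h

Convert clearance: 600 mL/min × 60 min/h ÷ 1000 mL/L = 36.00 L/h
R₀ = 36.00 × 7.6 = 273.6 mg/h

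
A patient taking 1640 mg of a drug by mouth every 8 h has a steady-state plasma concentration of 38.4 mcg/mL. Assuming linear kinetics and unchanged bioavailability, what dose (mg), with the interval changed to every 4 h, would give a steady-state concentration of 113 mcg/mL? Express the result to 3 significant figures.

For first-order elimination, Css ∝ F·D/(CL·τ); F and CL are unchanged, so Css ∝ D/τ.
D₂ = D₁ × (Css,target / Css,current) × (τ₂/τ₁) = 1640 × (113/38.4) × (4/8) = 2413 mg

2410 mg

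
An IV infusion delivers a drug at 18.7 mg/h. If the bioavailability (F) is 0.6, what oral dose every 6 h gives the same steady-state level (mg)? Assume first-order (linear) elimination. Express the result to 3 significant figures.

187 mg

To maintain the same Css, the systemic dosing rate must be unchanged: F·D/τ = infusion rate.
D = rate × τ / F = 18.7 × 6 / 0.6 = 187.0 mg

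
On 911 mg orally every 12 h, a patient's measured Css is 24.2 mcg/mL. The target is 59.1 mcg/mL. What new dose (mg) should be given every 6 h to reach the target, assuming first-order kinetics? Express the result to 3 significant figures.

With linear kinetics, Css is proportional to dose rate (D/τ) at fixed clearance.
D₂ = D₁ × (Css,target / Css,current) × (τ₂/τ₁) = 911 × (59.1/24.2) × (6/12) = 1112 mg

1110 mg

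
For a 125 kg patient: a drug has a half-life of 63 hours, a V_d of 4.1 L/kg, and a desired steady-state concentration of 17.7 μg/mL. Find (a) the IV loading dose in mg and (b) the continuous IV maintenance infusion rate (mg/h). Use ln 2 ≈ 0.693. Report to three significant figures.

Vd = 4.1 L/kg × 125 kg = 512.5 L
LD = Vd × C = 512.5 × 17.7 = 9071 mg
CL = 0.693 × Vd / t½ = 0.693 × 512.5 / 63 = 5.638 L/h
Infusion rate = CL × Css = 5.638 × 17.7 = 99.79 mg/h

(a) 9070 mg; (b) 99.8 mg/h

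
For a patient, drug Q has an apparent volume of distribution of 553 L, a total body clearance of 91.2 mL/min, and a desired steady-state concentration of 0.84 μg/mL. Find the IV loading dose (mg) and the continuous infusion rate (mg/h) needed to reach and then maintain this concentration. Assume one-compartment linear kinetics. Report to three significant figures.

Loading: fill Vd to C_target → 553.0 L × 0.84 mg/L = 464.5 mg
CL = 91.2 mL/min = 91.2 × 0.06 = 5.472 L/h
Maintenance infusion rate = CL × Css = 5.472 × 0.84 = 4.596 mg/h

(a) 465 mg; (b) 4.60 mg/h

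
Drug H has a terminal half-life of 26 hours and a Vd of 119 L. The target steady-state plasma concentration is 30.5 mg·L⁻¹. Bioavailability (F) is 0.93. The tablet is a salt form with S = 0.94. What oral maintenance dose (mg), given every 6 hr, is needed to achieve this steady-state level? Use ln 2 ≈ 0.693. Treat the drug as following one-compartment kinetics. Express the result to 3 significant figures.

CL = 0.693 × Vd / t½ = 0.693 × 119.0 / 26 = 3.172 L/h
D = CL × Css × τ / F / S = 3.172 × 30.5 × 6 / 0.93 / 0.94 = 664.0 mg

664 mg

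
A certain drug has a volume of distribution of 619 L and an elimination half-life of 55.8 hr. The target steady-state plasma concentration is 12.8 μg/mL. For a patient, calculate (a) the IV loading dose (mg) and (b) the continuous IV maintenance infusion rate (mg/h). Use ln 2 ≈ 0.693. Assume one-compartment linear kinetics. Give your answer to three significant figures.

LD = Vd × C = 619.0 × 12.8 = 7923 mg
CL = 0.693 × Vd / t½ = 0.693 × 619.0 / 55.8 = 7.688 L/h
Infusion rate = CL × Css = 7.688 × 12.8 = 98.41 mg/h

(a) 7920 mg; (b) 98.4 mg/h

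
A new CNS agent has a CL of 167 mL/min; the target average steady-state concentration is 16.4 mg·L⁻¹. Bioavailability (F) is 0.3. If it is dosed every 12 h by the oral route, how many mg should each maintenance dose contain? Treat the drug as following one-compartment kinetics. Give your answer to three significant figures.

6570 mg

Convert clearance: 167 mL/min × 60 min/h ÷ 1000 mL/L = 10.02 L/h
D = CL × Css × τ / F = 10.02 × 16.4 × 12 / 0.3 = 6573 mg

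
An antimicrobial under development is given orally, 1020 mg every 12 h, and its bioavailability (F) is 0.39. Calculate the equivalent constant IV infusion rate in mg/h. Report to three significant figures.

Equivalent systemic input: infusion rate = F·D/τ.
Rate = 0.39 × 1020 / 12 = 33.15 mg/h

33.2 mg/h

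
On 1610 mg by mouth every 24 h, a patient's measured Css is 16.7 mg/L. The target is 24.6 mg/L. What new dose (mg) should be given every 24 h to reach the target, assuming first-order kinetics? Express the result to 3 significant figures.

2370 mg

For first-order elimination, Css ∝ F·D/(CL·τ); F and CL are unchanged, so Css ∝ D/τ.
D₂ = D₁ × (Css,target / Css,current) = 1610 × 24.6/16.7 = 2372 mg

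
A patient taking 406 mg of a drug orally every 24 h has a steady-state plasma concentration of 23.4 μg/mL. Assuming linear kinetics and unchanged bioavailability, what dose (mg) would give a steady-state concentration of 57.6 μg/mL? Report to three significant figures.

999 mg

For first-order elimination, Css ∝ F·D/(CL·τ); F and CL are unchanged, so Css ∝ D/τ.
D₂ = D₁ × (Css,target / Css,current) = 406 × 57.6/23.4 = 999.4 mg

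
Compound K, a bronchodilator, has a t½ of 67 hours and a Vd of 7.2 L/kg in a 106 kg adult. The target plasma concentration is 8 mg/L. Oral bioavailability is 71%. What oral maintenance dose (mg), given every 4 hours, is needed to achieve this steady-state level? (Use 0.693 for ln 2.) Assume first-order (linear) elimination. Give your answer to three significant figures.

356 mg

Vd(total) = 106 kg × 7.2 L/kg = 763.2 L
CL = 0.693 × Vd / t½ = 0.693 × 763.2 / 67 = 7.894 L/h
D = CL × Css × τ / F = 7.894 × 8 × 4 / 0.71 = 355.8 mg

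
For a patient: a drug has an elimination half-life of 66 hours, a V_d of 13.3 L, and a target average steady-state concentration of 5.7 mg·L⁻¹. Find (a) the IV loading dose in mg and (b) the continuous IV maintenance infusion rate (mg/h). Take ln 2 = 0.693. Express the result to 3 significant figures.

(a) 75.8 mg; (b) 0.796 mg/h

LD = Vd × C = 13.30 × 5.7 = 75.81 mg
CL = 0.693 × Vd / t½ = 0.693 × 13.30 / 66 = 0.1397 L/h
Infusion rate = CL × Css = 0.1397 × 5.7 = 0.7963 mg/h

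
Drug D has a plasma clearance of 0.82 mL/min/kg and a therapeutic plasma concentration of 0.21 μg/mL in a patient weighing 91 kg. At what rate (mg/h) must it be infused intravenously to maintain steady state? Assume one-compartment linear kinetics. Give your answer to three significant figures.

CL = 0.82 mL/min/kg × 91 kg = 74.62 mL/min = 74.62 × 60/1000 = 4.477 L/h
Rate = CL × Css = 4.477 × 0.21 = 0.9402 mg/h

0.940 mg/h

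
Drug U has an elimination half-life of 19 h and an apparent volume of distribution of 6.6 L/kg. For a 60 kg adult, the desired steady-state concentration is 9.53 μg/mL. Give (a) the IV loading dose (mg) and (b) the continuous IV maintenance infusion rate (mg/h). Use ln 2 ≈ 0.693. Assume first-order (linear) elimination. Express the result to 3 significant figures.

Vd(total) = 60 kg × 6.6 L/kg = 396.0 L
LD = Vd × C = 396.0 × 9.53 = 3774 mg
CL = 0.693 × Vd / t½ = 0.693 × 396.0 / 19 = 14.44 L/h
Infusion rate = CL × Css = 14.44 × 9.53 = 137.6 mg/h

(a) 3770 mg; (b) 138 mg/h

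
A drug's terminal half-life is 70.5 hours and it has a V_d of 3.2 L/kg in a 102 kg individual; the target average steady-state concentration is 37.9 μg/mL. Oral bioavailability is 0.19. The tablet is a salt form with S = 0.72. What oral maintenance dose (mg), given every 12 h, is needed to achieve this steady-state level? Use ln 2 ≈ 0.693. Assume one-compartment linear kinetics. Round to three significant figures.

Total Vd = 3.2 × 102 = 326.4 L
CL = ln 2 · Vd / t½ = 0.693 × 326.4 / 70.5 = 3.208 L/h
D = CL × Css × τ / F / S = 3.208 × 37.9 × 12 / 0.19 / 0.72 = 10670 mg

10700 mg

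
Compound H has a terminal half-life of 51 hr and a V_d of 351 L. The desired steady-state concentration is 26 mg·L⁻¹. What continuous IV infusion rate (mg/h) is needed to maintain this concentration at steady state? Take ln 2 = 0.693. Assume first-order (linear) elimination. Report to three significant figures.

124 mg/h

k = 0.693/51 = 0.01359 h⁻¹, so CL = k·Vd = 0.01359 × 351.0 = 4.770 L/h
Infusion rate = CL × Css = 4.770 × 26 = 124.0 mg/h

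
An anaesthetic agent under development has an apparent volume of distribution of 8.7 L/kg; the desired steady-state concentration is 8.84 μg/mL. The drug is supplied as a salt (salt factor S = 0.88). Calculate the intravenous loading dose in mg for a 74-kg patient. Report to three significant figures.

Vd(total) = 74 kg × 8.7 L/kg = 643.8 L
LD = Vd × C / S = 643.8 × 8.840 / 0.88 = 6467 mg

6470 mg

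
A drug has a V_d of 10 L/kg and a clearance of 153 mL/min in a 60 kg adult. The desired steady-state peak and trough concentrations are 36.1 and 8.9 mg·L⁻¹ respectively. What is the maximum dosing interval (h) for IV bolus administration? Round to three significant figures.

Vd(total) = 60 kg × 10 L/kg = 600.0 L
Convert clearance: 153 mL/min × 60 min/h ÷ 1000 mL/L = 9.180 L/h
k = CL / Vd = 9.180 / 600.0 = 0.01530 h⁻¹
Between IV bolus doses, concentration decays as C = C₀·e^(−kτ), so C_peak/C_trough = e^(kτ).
τ_max = ln(C_peak/C_trough) / k = ln(36.1/8.9) / 0.01530 = 1.400 / 0.01530 = 91.50 h

91.5 h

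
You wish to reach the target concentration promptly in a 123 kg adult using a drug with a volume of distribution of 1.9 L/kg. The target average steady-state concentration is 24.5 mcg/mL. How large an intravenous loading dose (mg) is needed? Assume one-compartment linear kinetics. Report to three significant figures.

5730 mg

Vd(total) = 123 kg × 1.9 L/kg = 233.7 L
The loading dose fills Vd to the target concentration.
LD = Vd × C = 233.7 × 24.50 = 5726 mg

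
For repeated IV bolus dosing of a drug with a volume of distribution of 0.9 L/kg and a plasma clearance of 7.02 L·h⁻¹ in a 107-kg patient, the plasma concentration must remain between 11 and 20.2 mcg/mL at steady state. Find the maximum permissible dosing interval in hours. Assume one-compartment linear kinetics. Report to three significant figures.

8.34 h

Total Vd = 0.9 × 107 = 96.30 L
k = CL / Vd = 7.020 / 96.30 = 0.07290 h⁻¹
Between IV bolus doses, concentration decays as C = C₀·e^(−kτ), so C_peak/C_trough = e^(kτ).
τ_max = ln(C_peak/C_trough) / k = ln(20.2/11) / 0.07290 = 0.6078 / 0.07290 = 8.337 h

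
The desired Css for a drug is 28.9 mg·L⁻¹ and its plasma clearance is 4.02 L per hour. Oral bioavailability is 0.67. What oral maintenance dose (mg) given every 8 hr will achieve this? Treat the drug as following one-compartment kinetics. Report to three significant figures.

1390 mg

D = CL × Css × τ / F = 4.020 × 28.9 × 8 / 0.67 = 1387 mg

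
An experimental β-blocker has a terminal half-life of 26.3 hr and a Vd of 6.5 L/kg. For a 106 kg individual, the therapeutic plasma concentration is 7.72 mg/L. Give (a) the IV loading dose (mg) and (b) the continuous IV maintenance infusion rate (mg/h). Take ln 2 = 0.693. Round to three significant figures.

(a) 5320 mg; (b) 140 mg/h

Vd = 6.5 L/kg × 106 kg = 689.0 L
LD = Vd × C = 689.0 × 7.72 = 5319 mg
CL = 0.693 × Vd / t½ = 0.693 × 689.0 / 26.3 = 18.16 L/h
Infusion rate = CL × Css = 18.16 × 7.72 = 140.2 mg/h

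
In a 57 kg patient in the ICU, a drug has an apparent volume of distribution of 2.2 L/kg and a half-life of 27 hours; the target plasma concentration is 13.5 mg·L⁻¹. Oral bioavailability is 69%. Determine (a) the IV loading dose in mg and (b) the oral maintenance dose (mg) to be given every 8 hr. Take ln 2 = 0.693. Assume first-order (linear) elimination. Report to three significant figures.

Vd = 2.2 L/kg × 57 kg = 125.4 L
LD = Vd × C = 125.4 × 13.5 = 1693 mg
CL = 0.693 × Vd / t½ = 0.693 × 125.4 / 27 = 3.219 L/h
D = CL × Css × τ / F = 3.219 × 13.5 × 8 / 0.69 = 503.8 mg

(a) 1690 mg; (b) 504 mg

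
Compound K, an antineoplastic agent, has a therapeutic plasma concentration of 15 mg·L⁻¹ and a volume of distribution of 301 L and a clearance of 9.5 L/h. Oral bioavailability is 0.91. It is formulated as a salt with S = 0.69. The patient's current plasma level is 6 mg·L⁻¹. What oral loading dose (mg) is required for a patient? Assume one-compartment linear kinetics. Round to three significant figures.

4310 mg

Concentration deficit ΔC = 15 − 6 = 9.000 mg/L
LD = Vd × ΔC / F / S = 301.0 × 9.000 / 0.91 / 0.69 = 4314 mg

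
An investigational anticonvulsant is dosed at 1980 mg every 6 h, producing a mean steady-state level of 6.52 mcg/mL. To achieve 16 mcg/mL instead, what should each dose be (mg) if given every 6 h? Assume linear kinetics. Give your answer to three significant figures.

For first-order elimination, Css ∝ F·D/(CL·τ); F and CL are unchanged, so Css ∝ D/τ.
D₂ = D₁ × (Css,target / Css,current) = 1980 × 16/6.52 = 4859 mg

4860 mg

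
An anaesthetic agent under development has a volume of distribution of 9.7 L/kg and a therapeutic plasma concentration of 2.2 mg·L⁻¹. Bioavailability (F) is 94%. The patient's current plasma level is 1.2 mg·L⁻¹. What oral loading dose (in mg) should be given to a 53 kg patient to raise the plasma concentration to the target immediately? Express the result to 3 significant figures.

Total Vd = 9.7 × 53 = 514.1 L
Concentration deficit ΔC = 2.2 − 1.2 = 1.000 mg/L
LD = Vd × ΔC / F = 514.1 × 1.000 / 0.94 = 546.9 mg

547 mg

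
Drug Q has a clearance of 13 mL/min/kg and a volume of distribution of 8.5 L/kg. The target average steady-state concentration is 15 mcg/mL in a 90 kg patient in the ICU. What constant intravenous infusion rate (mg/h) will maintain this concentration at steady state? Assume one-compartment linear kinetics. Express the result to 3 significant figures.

CL = 13 mL/min/kg × 90 kg = 1170 mL/min = 1170 × 60/1000 = 70.20 L/h
Rate = CL × Css = 70.20 × 15 = 1053 mg/h

1050 mg/h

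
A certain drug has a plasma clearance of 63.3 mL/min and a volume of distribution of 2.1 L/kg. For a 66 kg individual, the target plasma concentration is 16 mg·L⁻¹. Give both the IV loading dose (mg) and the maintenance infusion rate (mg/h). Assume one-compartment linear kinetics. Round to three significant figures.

Vd(total) = 66 kg × 2.1 L/kg = 138.6 L
Loading dose = Vd × C = 138.6 × 16 = 2218 mg
CL = 63.3 mL/min × 60/1000 = 3.798 L/h
Maintenance infusion rate = CL × Css = 3.798 × 16 = 60.77 mg/h

(a) 2220 mg; (b) 60.8 mg/h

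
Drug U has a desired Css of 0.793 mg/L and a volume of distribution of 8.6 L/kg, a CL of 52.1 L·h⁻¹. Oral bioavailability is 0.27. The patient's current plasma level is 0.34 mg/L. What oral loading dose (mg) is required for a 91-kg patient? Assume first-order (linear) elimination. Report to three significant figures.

1310 mg

Vd = 8.6 L/kg × 91 kg = 782.6 L
Concentration deficit ΔC = 0.793 − 0.34 = 0.4530 mg/L
LD = Vd × ΔC / F = 782.6 × 0.4530 / 0.27 = 1313 mg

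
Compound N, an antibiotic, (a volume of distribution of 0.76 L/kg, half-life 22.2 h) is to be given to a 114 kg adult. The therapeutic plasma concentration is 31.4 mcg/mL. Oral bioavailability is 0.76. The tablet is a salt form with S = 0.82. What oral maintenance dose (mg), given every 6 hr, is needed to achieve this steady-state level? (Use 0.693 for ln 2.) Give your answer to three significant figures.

Vd = 0.76 L/kg × 114 kg = 86.64 L
k = 0.693/22.2 = 0.03122 h⁻¹, so CL = k·Vd = 0.03122 × 86.64 = 2.705 L/h
D = CL × Css × τ / F / S = 2.705 × 31.4 × 6 / 0.76 / 0.82 = 817.8 mg

818 mg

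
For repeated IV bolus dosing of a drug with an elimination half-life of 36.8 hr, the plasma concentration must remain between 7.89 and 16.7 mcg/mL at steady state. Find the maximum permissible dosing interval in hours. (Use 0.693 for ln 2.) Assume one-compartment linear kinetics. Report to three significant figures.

39.8 h

k = 0.693 / t½ = 0.693 / 36.8 = 0.01883 h⁻¹
Between IV bolus doses, concentration decays as C = C₀·e^(−kτ), so C_peak/C_trough = e^(kτ).
τ_max = ln(C_peak/C_trough) / k = ln(16.7/7.89) / 0.01883 = 0.7498 / 0.01883 = 39.82 h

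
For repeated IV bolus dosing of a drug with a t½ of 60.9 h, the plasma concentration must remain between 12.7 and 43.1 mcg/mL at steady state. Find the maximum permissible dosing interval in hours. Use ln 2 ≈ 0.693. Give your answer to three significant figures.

k = 0.693 / t½ = 0.693 / 60.9 = 0.01138 h⁻¹
Between IV bolus doses, concentration decays as C = C₀·e^(−kτ), so C_peak/C_trough = e^(kτ).
τ_max = ln(C_peak/C_trough) / k = ln(43.1/12.7) / 0.01138 = 1.222 / 0.01138 = 107.4 h

107 h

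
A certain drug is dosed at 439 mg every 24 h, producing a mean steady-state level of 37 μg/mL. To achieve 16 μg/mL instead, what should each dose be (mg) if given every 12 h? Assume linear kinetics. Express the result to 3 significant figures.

With linear kinetics, Css is proportional to dose rate (D/τ) at fixed clearance.
D₂ = D₁ × (Css,target / Css,current) × (τ₂/τ₁) = 439 × (16/37) × (12/24) = 94.92 mg

94.9 mg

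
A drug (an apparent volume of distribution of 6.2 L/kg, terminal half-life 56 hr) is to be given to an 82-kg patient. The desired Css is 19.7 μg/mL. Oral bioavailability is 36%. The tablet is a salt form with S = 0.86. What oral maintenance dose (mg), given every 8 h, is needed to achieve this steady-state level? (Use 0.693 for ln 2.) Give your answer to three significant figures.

3200 mg

Vd(total) = 82 kg × 6.2 L/kg = 508.4 L
CL = ln 2 · Vd / t½ = 0.693 × 508.4 / 56 = 6.291 L/h
D = CL × Css × τ / F / S = 6.291 × 19.7 × 8 / 0.36 / 0.86 = 3202 mg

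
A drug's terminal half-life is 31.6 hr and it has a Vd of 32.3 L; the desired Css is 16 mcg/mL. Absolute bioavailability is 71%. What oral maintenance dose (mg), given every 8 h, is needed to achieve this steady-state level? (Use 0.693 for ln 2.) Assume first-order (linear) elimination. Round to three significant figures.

CL = ln 2 · Vd / t½ = 0.693 × 32.30 / 31.6 = 0.7084 L/h
D = CL × Css × τ / F = 0.7084 × 16 × 8 / 0.71 = 127.7 mg

128 mg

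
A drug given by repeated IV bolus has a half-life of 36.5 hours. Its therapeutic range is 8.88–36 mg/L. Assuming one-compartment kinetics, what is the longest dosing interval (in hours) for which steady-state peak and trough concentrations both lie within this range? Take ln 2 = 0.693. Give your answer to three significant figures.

k = 0.693 / t½ = 0.693 / 36.5 = 0.01899 h⁻¹
Between IV bolus doses, concentration decays as C = C₀·e^(−kτ), so C_peak/C_trough = e^(kτ).
τ_max = ln(C_peak/C_trough) / k = ln(36/8.88) / 0.01899 = 1.400 / 0.01899 = 73.72 h

73.7 h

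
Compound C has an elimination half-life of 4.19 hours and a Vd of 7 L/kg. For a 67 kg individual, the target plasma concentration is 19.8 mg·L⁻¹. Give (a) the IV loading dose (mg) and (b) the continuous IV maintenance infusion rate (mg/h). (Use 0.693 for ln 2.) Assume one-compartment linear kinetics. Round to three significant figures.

Vd = 7 L/kg × 67 kg = 469.0 L
LD = Vd × C = 469.0 × 19.8 = 9286 mg
CL = 0.693 × Vd / t½ = 0.693 × 469.0 / 4.19 = 77.57 L/h
Infusion rate = CL × Css = 77.57 × 19.8 = 1536 mg/h

(a) 9290 mg; (b) 1540 mg/h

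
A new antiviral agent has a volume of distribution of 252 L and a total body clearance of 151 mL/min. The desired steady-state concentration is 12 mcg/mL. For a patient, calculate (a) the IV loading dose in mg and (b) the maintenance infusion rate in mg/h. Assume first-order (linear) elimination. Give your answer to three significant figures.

LD = Vd · C_target = 252.0 × 12 = 3024 mg
CL = 151 mL/min = 151 × 0.06 = 9.060 L/h
Infusion rate = 9.060 L/h × 12 mg/L = 108.7 mg/h

(a) 3020 mg; (b) 109 mg/h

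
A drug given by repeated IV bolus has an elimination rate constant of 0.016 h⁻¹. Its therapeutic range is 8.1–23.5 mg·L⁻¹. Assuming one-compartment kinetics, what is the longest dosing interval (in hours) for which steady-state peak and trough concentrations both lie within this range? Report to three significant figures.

66.6 h

Between IV bolus doses, concentration decays as C = C₀·e^(−kτ), so C_peak/C_trough = e^(kτ).
τ_max = ln(C_peak/C_trough) / k = ln(23.5/8.1) / 0.01600 = 1.065 / 0.01600 = 66.56 h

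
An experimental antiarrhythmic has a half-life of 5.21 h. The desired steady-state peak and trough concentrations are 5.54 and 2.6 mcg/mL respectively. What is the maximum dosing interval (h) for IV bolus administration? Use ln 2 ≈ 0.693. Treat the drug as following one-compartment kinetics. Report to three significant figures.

5.69 h

k = 0.693 / t½ = 0.693 / 5.21 = 0.1330 h⁻¹
Between IV bolus doses, concentration decays as C = C₀·e^(−kτ), so C_peak/C_trough = e^(kτ).
τ_max = ln(C_peak/C_trough) / k = ln(5.54/2.6) / 0.1330 = 0.7565 / 0.1330 = 5.688 h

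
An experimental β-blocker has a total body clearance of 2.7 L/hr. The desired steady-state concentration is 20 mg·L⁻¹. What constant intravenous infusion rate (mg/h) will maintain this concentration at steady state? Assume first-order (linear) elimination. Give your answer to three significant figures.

At steady state, infusion rate equals elimination rate: rate in = CL × Css.
Infusion rate = CL · Css = 2.700 L/h × 20 mg/L = 54.00 mg/h

54.0 mg/h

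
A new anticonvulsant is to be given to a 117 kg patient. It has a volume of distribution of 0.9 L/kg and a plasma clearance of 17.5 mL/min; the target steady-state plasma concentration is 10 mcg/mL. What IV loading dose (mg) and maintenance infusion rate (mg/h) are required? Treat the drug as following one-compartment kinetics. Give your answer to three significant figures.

Total Vd = 0.9 × 117 = 105.3 L
Loading dose = Vd × C = 105.3 × 10 = 1053 mg
Convert clearance: 17.5 mL/min × 60 min/h ÷ 1000 mL/L = 1.050 L/h
Infusion rate = 1.050 L/h × 10 mg/L = 10.50 mg/h

(a) 1050 mg; (b) 10.5 mg/h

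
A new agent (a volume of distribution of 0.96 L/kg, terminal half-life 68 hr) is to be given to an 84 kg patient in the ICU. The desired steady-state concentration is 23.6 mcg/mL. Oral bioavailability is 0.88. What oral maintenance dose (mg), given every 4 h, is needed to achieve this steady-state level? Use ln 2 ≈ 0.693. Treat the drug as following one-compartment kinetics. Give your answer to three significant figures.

Total Vd = 0.96 × 84 = 80.64 L
CL = 0.693 × Vd / t½ = 0.693 × 80.64 / 68 = 0.8218 L/h
D = CL × Css × τ / F = 0.8218 × 23.6 × 4 / 0.88 = 88.16 mg

88.2 mg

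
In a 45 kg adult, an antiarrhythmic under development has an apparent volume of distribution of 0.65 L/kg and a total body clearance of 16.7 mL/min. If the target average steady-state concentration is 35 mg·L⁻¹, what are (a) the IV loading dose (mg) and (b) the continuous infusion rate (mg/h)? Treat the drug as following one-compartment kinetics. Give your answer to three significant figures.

Vd = 0.65 L/kg × 45 kg = 29.25 L
LD = Vd · C_target = 29.25 × 35 = 1024 mg
CL = 16.7 mL/min = 16.7 × 0.06 = 1.002 L/h
Maintenance infusion rate = CL × Css = 1.002 × 35 = 35.07 mg/h

(a) 1020 mg; (b) 35.1 mg/h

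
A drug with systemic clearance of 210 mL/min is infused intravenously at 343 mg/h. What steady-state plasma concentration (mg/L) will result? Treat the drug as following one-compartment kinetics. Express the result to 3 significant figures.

27.2 mg/L

CL = 210 mL/min = 210 × 0.06 = 12.60 L/h
Css = rate / CL = 343 / 12.60 = 27.22 mg/L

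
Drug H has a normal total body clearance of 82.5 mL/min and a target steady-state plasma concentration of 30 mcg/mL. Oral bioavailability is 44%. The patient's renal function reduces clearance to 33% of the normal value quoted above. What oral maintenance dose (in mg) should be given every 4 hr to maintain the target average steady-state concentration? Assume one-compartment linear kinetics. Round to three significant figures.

Convert clearance: 82.5 mL/min × 60 min/h ÷ 1000 mL/L = 4.950 L/h
Patient clearance = 0.33 × 4.950 = 1.634 L/h
D = CL × Css × τ / F = 1.634 × 30 × 4 / 0.44 = 445.6 mg

446 mg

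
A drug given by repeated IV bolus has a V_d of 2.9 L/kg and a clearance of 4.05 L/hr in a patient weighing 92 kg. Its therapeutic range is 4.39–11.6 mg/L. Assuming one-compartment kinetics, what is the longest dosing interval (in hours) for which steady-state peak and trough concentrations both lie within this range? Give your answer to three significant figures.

Total Vd = 2.9 × 92 = 266.8 L
k = CL / Vd = 4.050 / 266.8 = 0.01518 h⁻¹
Between IV bolus doses, concentration decays as C = C₀·e^(−kτ), so C_peak/C_trough = e^(kτ).
τ_max = ln(C_peak/C_trough) / k = ln(11.6/4.39) / 0.01518 = 0.9717 / 0.01518 = 64.01 h

64.0 h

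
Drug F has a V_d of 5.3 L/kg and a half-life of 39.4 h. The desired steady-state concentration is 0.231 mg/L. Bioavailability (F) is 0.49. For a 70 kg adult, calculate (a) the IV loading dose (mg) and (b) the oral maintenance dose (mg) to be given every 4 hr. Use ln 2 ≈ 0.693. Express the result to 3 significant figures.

(a) 85.7 mg; (b) 12.3 mg

Vd = 5.3 L/kg × 70 kg = 371.0 L
LD = Vd × C = 371.0 × 0.231 = 85.70 mg
CL = 0.693 × Vd / t½ = 0.693 × 371.0 / 39.4 = 6.525 L/h
D = CL × Css × τ / F = 6.525 × 0.231 × 4 / 0.49 = 12.30 mg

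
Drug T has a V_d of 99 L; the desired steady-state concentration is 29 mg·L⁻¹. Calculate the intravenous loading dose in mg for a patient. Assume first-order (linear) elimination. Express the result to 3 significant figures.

LD = Vd × C = 99.00 × 29.00 = 2871 mg

2870 mg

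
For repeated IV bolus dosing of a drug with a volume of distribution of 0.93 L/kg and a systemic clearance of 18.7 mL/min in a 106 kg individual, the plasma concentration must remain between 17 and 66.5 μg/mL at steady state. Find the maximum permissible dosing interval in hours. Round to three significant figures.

Total Vd = 0.93 × 106 = 98.58 L
CL = 18.7 mL/min × 60/1000 = 1.122 L/h
k = CL / Vd = 1.122 / 98.58 = 0.01138 h⁻¹
Between IV bolus doses, concentration decays as C = C₀·e^(−kτ), so C_peak/C_trough = e^(kτ).
τ_max = ln(C_peak/C_trough) / k = ln(66.5/17) / 0.01138 = 1.364 / 0.01138 = 119.9 h

120 h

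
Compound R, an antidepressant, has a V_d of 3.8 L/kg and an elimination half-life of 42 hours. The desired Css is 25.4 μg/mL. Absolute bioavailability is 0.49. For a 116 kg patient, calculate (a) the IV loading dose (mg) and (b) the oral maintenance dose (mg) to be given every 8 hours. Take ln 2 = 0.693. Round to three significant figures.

Vd(total) = 116 kg × 3.8 L/kg = 440.8 L
LD = Vd × C = 440.8 × 25.4 = 11200 mg
CL = 0.693 × Vd / t½ = 0.693 × 440.8 / 42 = 7.273 L/h
D = CL × Css × τ / F = 7.273 × 25.4 × 8 / 0.49 = 3016 mg

(a) 11200 mg; (b) 3020 mg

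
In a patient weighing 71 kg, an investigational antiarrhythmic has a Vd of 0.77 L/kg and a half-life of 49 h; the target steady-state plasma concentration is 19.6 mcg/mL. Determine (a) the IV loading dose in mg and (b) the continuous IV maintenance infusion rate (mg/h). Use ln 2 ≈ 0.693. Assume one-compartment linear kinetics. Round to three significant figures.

(a) 1070 mg; (b) 15.2 mg/h

Vd(total) = 71 kg × 0.77 L/kg = 54.67 L
LD = Vd × C = 54.67 × 19.6 = 1072 mg
CL = 0.693 × Vd / t½ = 0.693 × 54.67 / 49 = 0.7732 L/h
Infusion rate = CL × Css = 0.7732 × 19.6 = 15.15 mg/h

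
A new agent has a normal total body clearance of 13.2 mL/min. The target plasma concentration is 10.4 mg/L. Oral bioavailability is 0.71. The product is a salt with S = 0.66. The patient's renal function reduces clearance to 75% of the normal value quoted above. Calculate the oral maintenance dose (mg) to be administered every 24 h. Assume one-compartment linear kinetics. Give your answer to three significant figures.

316 mg

Convert clearance: 13.2 mL/min × 60 min/h ÷ 1000 mL/L = 0.7920 L/h
Patient clearance = 0.75 × 0.7920 = 0.5940 L/h
D = CL × Css × τ / F / S = 0.5940 × 10.4 × 24 / 0.71 / 0.66 = 316.4 mg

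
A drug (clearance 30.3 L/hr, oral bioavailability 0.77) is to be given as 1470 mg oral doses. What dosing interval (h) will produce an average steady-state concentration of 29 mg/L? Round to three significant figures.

F·D/τ = CL·Css → τ = F·D / (CL·Css).
τ = 0.77 × 1470 / (30.3 × 29) = 1.288 h

1.29 h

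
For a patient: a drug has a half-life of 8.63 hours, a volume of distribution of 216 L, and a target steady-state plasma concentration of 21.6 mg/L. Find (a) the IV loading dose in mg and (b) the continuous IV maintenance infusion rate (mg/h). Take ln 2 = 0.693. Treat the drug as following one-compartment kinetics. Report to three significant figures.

(a) 4670 mg; (b) 375 mg/h

LD = Vd × C = 216.0 × 21.6 = 4666 mg
CL = 0.693 × Vd / t½ = 0.693 × 216.0 / 8.63 = 17.35 L/h
Infusion rate = CL × Css = 17.35 × 21.6 = 374.8 mg/h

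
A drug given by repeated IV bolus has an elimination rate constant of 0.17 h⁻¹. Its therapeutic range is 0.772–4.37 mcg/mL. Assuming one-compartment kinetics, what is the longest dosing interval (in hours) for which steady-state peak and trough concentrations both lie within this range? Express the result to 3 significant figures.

Between IV bolus doses, concentration decays as C = C₀·e^(−kτ), so C_peak/C_trough = e^(kτ).
τ_max = ln(C_peak/C_trough) / k = ln(4.37/0.772) / 0.1700 = 1.734 / 0.1700 = 10.20 h

10.2 h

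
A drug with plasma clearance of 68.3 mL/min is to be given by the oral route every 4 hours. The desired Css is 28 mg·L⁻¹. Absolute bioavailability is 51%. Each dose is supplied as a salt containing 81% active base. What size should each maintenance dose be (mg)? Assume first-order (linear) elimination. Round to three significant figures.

1110 mg

Convert clearance: 68.3 mL/min × 60 min/h ÷ 1000 mL/L = 4.098 L/h
At steady state, dose per interval replaces the amount cleared in that interval: F·S·D/τ = CL·Css.
D = CL × Css × τ / F / S = 4.098 × 28 × 4 / 0.51 / 0.81 = 1111 mg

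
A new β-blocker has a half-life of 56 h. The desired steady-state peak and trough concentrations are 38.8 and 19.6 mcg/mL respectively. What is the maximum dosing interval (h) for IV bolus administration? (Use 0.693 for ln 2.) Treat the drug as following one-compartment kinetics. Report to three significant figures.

55.2 h

k = 0.693 / t½ = 0.693 / 56 = 0.01238 h⁻¹
Between IV bolus doses, concentration decays as C = C₀·e^(−kτ), so C_peak/C_trough = e^(kτ).
τ_max = ln(C_peak/C_trough) / k = ln(38.8/19.6) / 0.01238 = 0.6829 / 0.01238 = 55.16 h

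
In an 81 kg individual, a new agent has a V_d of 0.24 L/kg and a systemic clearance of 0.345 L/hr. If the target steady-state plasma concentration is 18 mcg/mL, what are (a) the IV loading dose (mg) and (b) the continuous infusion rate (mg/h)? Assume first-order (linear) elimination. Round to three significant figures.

Vd = 0.24 L/kg × 81 kg = 19.44 L
Loading: fill Vd to C_target → 19.44 L × 18 mg/L = 349.9 mg
Infusion rate = 0.3450 L/h × 18 mg/L = 6.210 mg/h

(a) 350 mg; (b) 6.21 mg/h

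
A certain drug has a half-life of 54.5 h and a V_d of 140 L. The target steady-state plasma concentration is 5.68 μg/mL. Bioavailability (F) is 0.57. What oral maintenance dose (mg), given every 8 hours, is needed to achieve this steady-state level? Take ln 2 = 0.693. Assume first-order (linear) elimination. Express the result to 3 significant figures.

142 mg

CL = 0.693 × Vd / t½ = 0.693 × 140.0 / 54.5 = 1.780 L/h
D = CL × Css × τ / F = 1.780 × 5.68 × 8 / 0.57 = 141.9 mg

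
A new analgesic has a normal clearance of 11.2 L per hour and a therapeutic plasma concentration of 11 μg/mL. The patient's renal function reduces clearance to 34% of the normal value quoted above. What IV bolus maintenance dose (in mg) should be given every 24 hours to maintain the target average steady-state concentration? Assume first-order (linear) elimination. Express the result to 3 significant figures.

1010 mg

Patient clearance = 0.34 × 11.20 = 3.808 L/h
D = CL × Css × τ = 3.808 × 11 × 24 = 1005 mg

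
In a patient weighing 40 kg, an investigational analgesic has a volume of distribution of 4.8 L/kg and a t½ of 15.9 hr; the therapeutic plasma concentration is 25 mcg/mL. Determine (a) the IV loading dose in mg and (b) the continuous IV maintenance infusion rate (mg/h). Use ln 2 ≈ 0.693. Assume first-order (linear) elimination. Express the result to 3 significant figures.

Vd = 4.8 L/kg × 40 kg = 192.0 L
LD = Vd × C = 192.0 × 25 = 4800 mg
CL = 0.693 × Vd / t½ = 0.693 × 192.0 / 15.9 = 8.368 L/h
Infusion rate = CL × Css = 8.368 × 25 = 209.2 mg/h

(a) 4800 mg; (b) 209 mg/h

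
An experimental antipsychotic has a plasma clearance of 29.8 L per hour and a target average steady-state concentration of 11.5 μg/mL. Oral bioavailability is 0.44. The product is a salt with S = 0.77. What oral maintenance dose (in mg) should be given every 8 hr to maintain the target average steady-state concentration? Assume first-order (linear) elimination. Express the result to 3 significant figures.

D = CL × Css × τ / F / S = 29.80 × 11.5 × 8 / 0.44 / 0.77 = 8092 mg

8090 mg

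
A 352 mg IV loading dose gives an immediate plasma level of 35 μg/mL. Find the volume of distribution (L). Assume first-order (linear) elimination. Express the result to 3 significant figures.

10.1 L

Immediately after an IV bolus, C₀ = Dose / Vd, so Vd = Dose / C₀.
Vd = 352 / 35 = 10.06 L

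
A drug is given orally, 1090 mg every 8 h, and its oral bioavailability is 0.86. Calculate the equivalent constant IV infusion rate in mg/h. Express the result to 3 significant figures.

Equivalent systemic input: infusion rate = F·D/τ.
Rate = 0.86 × 1090 / 8 = 117.2 mg/h

117 mg/h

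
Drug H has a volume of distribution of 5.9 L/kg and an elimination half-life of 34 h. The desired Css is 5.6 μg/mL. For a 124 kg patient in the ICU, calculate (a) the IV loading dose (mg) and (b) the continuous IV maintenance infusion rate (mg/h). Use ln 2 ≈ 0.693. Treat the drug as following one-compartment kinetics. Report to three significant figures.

(a) 4100 mg; (b) 83.5 mg/h

Vd(total) = 124 kg × 5.9 L/kg = 731.6 L
LD = Vd × C = 731.6 × 5.6 = 4097 mg
CL = 0.693 × Vd / t½ = 0.693 × 731.6 / 34 = 14.91 L/h
Infusion rate = CL × Css = 14.91 × 5.6 = 83.50 mg/h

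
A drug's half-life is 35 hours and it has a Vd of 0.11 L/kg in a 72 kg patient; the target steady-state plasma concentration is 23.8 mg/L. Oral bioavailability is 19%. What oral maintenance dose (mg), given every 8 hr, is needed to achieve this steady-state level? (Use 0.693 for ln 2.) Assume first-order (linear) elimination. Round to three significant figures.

Total Vd = 0.11 × 72 = 7.920 L
k = 0.693/35 = 0.01980 h⁻¹, so CL = k·Vd = 0.01980 × 7.920 = 0.1568 L/h
D = CL × Css × τ / F = 0.1568 × 23.8 × 8 / 0.19 = 157.1 mg

157 mg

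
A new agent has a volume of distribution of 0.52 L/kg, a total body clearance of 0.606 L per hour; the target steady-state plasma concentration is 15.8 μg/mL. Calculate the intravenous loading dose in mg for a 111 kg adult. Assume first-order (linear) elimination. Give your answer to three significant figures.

Total Vd = 0.52 × 111 = 57.72 L
LD = Vd × C = 57.72 × 15.80 = 912.0 mg

912 mg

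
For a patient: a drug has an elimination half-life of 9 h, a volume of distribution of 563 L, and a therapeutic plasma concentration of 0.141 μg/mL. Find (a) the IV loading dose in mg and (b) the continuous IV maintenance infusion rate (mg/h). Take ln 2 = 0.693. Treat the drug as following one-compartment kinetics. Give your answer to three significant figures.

LD = Vd × C = 563.0 × 0.141 = 79.38 mg
CL = 0.693 × Vd / t½ = 0.693 × 563.0 / 9 = 43.35 L/h
Infusion rate = CL × Css = 43.35 × 0.141 = 6.112 mg/h

(a) 79.4 mg; (b) 6.11 mg/h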